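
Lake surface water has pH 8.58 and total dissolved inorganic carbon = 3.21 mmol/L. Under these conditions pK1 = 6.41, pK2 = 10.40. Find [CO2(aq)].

[CO2*] = 0.0212 mmol/L

α₀ = 1 / (1 + K1/[H⁺] + K1K2/[H⁺]²) = 1 / (1 + 10^+2.17 + 10^+0.35)
   = 1 / (1 + 147.91 + 2.2387) = 1/151.15 = 0.006616
[CO2*] = α₀ × DIC = 0.006616 × 3.21 = 0.0212 mmol/L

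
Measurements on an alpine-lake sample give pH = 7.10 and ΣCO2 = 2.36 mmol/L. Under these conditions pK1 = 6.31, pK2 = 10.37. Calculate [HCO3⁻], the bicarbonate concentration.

[HCO3⁻] = 2.03 mmol/L

α₁ = 1 / (1 + [H⁺]/K1 + K2/[H⁺]) = 1 / (1 + 10^-0.79 + 10^-3.27)
   = 1 / (1 + 0.16218 + 0.00053703) = 1/1.1627 = 0.8601
[HCO3⁻] = α₁ × DIC = 0.8601 × 2.36 = 2.03 mmol/L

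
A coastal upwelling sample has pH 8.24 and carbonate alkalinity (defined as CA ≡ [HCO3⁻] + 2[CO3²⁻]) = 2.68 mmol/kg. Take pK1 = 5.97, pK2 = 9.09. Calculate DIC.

DIC = 2.40 mmol/kg

CA = [HCO3⁻] + 2[CO3²⁻] = (α₁ + 2α₂)·DIC
At pH 8.24: [H⁺]/K1 = 10^-2.27 = 0.0053703, K2/[H⁺] = 10^-0.85 = 0.14125
α₁ = 1/(1 + 0.0053703 + 0.14125) = 1/1.1466 = 0.8721; α₂ = α₁·K2/[H⁺] = 0.1232
α₁ + 2α₂ = 1.1185
DIC = CA / (α₁ + 2α₂) = 2.68 / 1.1185 = 2.40 mmol/kg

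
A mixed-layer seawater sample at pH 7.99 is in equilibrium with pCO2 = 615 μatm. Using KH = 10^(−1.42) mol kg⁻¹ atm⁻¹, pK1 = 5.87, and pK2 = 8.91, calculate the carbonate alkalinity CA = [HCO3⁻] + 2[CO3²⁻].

CA = 3.82 mmol/kg

[CO2*] = KH · pCO2 = 10^(−1.42) × 615×10^-6 = 2.338×10^-5 mol/kg
α₀ = 1/(1 + K1/[H⁺] + K1K2/[H⁺]²) = 1/(1 + 10^+2.12 + 10^+1.20) = 0.006726
DIC = [CO2*]/α₀ = 2.338×10^-5 / 0.006726 = 3.476 mmol/kg
CA = (α₁ + 2α₂)·DIC = (0.8867 + 2×0.1066) × 3.476 = 3.82 mmol/kg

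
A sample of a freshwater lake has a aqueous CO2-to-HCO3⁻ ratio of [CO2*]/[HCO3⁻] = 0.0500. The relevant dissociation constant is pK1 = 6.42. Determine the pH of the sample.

From K1 = [H⁺][HCO3⁻]/[CO2*]:  pH = pK1 − log₁₀([CO2*]/[HCO3⁻])
log₁₀(0.0500) = -1.301
pH = 6.42 − (-1.301) = 7.72

pH = 7.72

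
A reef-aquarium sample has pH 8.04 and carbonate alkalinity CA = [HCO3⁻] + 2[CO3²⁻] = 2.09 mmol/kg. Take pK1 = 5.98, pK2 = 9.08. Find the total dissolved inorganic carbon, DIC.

DIC = 1.94 mmol/kg

CA = [HCO3⁻] + 2[CO3²⁻] = (α₁ + 2α₂)·DIC
At pH 8.04: [H⁺]/K1 = 10^-2.06 = 0.0087096, K2/[H⁺] = 10^-1.04 = 0.091201
α₁ = 1/(1 + 0.0087096 + 0.091201) = 1/1.0999 = 0.9092; α₂ = α₁·K2/[H⁺] = 0.08292
α₁ + 2α₂ = 1.0750
DIC = CA / (α₁ + 2α₂) = 2.09 / 1.0750 = 1.94 mmol/kg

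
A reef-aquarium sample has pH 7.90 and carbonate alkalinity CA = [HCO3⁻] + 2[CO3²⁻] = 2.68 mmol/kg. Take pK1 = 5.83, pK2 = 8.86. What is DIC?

CA = [HCO3⁻] + 2[CO3²⁻] = (α₁ + 2α₂)·DIC
At pH 7.90: [H⁺]/K1 = 10^-2.07 = 0.0085114, K2/[H⁺] = 10^-0.96 = 0.10965
α₁ = 1/(1 + 0.0085114 + 0.10965) = 1/1.1182 = 0.8943; α₂ = α₁·K2/[H⁺] = 0.09806
α₁ + 2α₂ = 1.0904
DIC = CA / (α₁ + 2α₂) = 2.68 / 1.0904 = 2.46 mmol/kg

DIC = 2.46 mmol/kg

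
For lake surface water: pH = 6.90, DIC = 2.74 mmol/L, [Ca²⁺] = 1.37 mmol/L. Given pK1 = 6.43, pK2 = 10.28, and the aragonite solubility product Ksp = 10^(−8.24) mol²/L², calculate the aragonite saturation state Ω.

α₂ = 1 / (1 + [H⁺]/K2 + [H⁺]²/(K1K2)) = 1 / (1 + 10^+3.38 + 10^+2.91)
   = 1 / (1 + 2398.8 + 812.83) = 1/3212.7 = 0.0003113
[CO3²⁻] = α₂ × DIC = 0.0003113 × 2.74 = 0.0008529 mmol/L = 0.8529 μmol/L
Ksp = 10^(−8.24) = 5.754×10^-9
Ω = [Ca²⁺][CO3²⁻]/Ksp = (1.37×10^-3)(8.529×10^-7) / 5.754×10^-9 = 0.203

Ω = 0.203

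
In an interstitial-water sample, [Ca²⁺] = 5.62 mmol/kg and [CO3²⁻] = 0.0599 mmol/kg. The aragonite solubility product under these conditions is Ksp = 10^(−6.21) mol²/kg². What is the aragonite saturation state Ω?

Ksp = 10^(−6.21) = 6.166×10^-7
Ω = [Ca²⁺][CO3²⁻]/Ksp = (5.62×10^-3)(0.0599×10^-3) / 6.166×10^-7 = 0.546

Ω = 0.546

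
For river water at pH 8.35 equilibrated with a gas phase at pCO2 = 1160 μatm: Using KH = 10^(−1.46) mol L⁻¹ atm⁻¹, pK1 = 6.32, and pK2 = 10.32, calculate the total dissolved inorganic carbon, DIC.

[CO2*] = KH · pCO2 = 10^(−1.46) × 1160×10^-6 = 4.022×10^-5 mol/L
α₀ = 1/(1 + K1/[H⁺] + K1K2/[H⁺]²) = 1/(1 + 10^+2.03 + 10^+0.06) = 0.009149
DIC = [CO2*]/α₀ = 4.022×10^-5 / 0.009149 = 4.40 mmol/L

DIC = 4.40 mmol/L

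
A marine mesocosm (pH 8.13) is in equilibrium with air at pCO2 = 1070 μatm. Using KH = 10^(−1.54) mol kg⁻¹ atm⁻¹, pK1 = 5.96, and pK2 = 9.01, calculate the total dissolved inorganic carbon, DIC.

DIC = 5.20 mmol/kg

[CO2*] = KH · pCO2 = 10^(−1.54) × 1070×10^-6 = 3.086×10^-5 mol/kg
α₀ = 1/(1 + K1/[H⁺] + K1K2/[H⁺]²) = 1/(1 + 10^+2.17 + 10^+1.29) = 0.005938
DIC = [CO2*]/α₀ = 3.086×10^-5 / 0.005938 = 5.20 mmol/kg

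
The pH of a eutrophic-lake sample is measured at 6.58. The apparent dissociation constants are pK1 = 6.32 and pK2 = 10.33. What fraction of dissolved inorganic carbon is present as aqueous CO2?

α₀ = 1 / (1 + K1/[H⁺] + K1K2/[H⁺]²) = 1 / (1 + 10^+0.26 + 10^-3.49)
   = 1 / (1 + 1.8197 + 0.00032359) = 1/2.8200 = 0.3546

α₀ = 0.355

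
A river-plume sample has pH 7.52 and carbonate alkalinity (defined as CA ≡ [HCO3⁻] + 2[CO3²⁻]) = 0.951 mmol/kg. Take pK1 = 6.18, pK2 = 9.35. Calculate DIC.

CA = [HCO3⁻] + 2[CO3²⁻] = (α₁ + 2α₂)·DIC
At pH 7.52: [H⁺]/K1 = 10^-1.34 = 0.045709, K2/[H⁺] = 10^-1.83 = 0.014791
α₁ = 1/(1 + 0.045709 + 0.014791) = 1/1.0605 = 0.9430; α₂ = α₁·K2/[H⁺] = 0.01395
α₁ + 2α₂ = 0.9708
DIC = CA / (α₁ + 2α₂) = 0.951 / 0.9708 = 0.980 mmol/kg

DIC = 0.980 mmol/kg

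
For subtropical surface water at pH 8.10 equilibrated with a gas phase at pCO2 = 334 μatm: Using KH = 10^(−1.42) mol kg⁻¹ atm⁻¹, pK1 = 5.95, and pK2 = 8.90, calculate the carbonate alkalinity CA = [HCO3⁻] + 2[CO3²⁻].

CA = 2.36 mmol/kg

[CO2*] = KH · pCO2 = 10^(−1.42) × 334×10^-6 = 1.270×10^-5 mol/kg
α₀ = 1/(1 + K1/[H⁺] + K1K2/[H⁺]²) = 1/(1 + 10^+2.15 + 10^+1.35) = 0.006074
DIC = [CO2*]/α₀ = 1.270×10^-5 / 0.006074 = 2.091 mmol/kg
CA = (α₁ + 2α₂)·DIC = (0.8580 + 2×0.1360) × 2.091 = 2.36 mmol/kg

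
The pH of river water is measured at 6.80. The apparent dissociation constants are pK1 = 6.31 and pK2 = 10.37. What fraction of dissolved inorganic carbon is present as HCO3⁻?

α₁ = 0.755

α₁ = 1 / (1 + [H⁺]/K1 + K2/[H⁺]) = 1 / (1 + 10^-0.49 + 10^-3.57)
   = 1 / (1 + 0.32359 + 0.00026915) = 1/1.3239 = 0.7554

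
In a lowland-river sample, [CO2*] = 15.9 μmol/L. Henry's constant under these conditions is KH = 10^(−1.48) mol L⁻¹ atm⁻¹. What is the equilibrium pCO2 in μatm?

KH = 10^(−1.48) = 3.311×10^-2 mol L⁻¹ atm⁻¹
pCO2 = [CO2*]/KH = 15.9×10^-6 / 3.311×10^-2 = 4.80×10^-4 atm = 480 μatm

pCO2 = 480 μatm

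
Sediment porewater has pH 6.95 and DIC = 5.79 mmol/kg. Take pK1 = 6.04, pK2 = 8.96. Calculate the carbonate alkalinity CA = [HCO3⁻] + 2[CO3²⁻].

CA = [HCO3⁻] + 2[CO3²⁻] = (α₁ + 2α₂)·DIC
At pH 6.95: [H⁺]/K1 = 10^-0.91 = 0.12303, K2/[H⁺] = 10^-2.01 = 0.0097724
α₁ = 1/(1 + 0.12303 + 0.0097724) = 1/1.1328 = 0.8828; α₂ = α₁·K2/[H⁺] = 0.008627
α₁ + 2α₂ = 0.9000
CA = 0.9000 × 5.79 = 5.21 mmol/kg

CA = 5.21 mmol/kg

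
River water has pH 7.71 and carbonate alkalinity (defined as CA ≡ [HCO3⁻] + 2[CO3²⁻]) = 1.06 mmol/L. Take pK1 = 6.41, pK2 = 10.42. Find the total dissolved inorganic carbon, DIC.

DIC = 1.11 mmol/L

CA = [HCO3⁻] + 2[CO3²⁻] = (α₁ + 2α₂)·DIC
At pH 7.71: [H⁺]/K1 = 10^-1.30 = 0.050119, K2/[H⁺] = 10^-2.71 = 0.0019498
α₁ = 1/(1 + 0.050119 + 0.0019498) = 1/1.0521 = 0.9505; α₂ = α₁·K2/[H⁺] = 0.001853
α₁ + 2α₂ = 0.9542
DIC = CA / (α₁ + 2α₂) = 1.06 / 0.9542 = 1.11 mmol/L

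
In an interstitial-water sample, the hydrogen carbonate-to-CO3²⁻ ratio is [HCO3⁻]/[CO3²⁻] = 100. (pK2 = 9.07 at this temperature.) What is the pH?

From K2 = [H⁺][CO3²⁻]/[HCO3⁻]:  pH = pK2 − log₁₀([HCO3⁻]/[CO3²⁻])
log₁₀(100) = +2.000
pH = 9.07 − (+2.000) = 7.07

pH = 7.07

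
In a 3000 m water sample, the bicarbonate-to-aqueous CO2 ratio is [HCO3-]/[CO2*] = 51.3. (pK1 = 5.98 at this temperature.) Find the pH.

pH = 7.69

From K1 = [H⁺][HCO3-]/[CO2*]:  pH = pK1 + log₁₀([HCO3-]/[CO2*])
log₁₀(51.3) = +1.710
pH = 5.98 + (+1.710) = 7.69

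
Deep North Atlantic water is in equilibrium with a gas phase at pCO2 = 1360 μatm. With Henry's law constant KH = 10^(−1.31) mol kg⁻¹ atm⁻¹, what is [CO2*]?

KH = 10^(−1.31) = 4.898×10^-2 mol kg⁻¹ atm⁻¹
[CO2*] = KH · pCO2 = 4.898×10^-2 × 1360×10^-6 atm = 6.66×10^-5 mol/kg

[CO2*] = 66.6 μmol/kg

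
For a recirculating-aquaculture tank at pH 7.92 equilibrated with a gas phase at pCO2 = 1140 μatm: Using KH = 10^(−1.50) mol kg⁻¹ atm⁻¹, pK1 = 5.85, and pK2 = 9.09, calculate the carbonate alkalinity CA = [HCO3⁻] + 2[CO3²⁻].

CA = 4.81 mmol/kg

[CO2*] = KH · pCO2 = 10^(−1.50) × 1140×10^-6 = 3.605×10^-5 mol/kg
α₀ = 1/(1 + K1/[H⁺] + K1K2/[H⁺]²) = 1/(1 + 10^+2.07 + 10^+0.90) = 0.007909
DIC = [CO2*]/α₀ = 3.605×10^-5 / 0.007909 = 4.558 mmol/kg
CA = (α₁ + 2α₂)·DIC = (0.9293 + 2×0.06283) × 4.558 = 4.81 mmol/kg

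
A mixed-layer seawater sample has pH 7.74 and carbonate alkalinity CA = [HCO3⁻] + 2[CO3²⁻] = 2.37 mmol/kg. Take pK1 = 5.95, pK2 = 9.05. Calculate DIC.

DIC = 2.30 mmol/kg

CA = [HCO3⁻] + 2[CO3²⁻] = (α₁ + 2α₂)·DIC
At pH 7.74: [H⁺]/K1 = 10^-1.79 = 0.016218, K2/[H⁺] = 10^-1.31 = 0.048978
α₁ = 1/(1 + 0.016218 + 0.048978) = 1/1.0652 = 0.9388; α₂ = α₁·K2/[H⁺] = 0.04598
α₁ + 2α₂ = 1.0308
DIC = CA / (α₁ + 2α₂) = 2.37 / 1.0308 = 2.30 mmol/kg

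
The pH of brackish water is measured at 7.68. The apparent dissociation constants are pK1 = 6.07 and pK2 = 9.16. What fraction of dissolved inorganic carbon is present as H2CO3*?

α₀ = 0.0232

α₀ = 1 / (1 + K1/[H⁺] + K1K2/[H⁺]²) = 1 / (1 + 10^+1.61 + 10^+0.13)
   = 1 / (1 + 40.738 + 1.3490) = 1/43.087 = 0.02321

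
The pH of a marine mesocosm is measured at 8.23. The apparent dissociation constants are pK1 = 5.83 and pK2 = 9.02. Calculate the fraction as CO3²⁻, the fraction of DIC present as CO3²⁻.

α₂ = 1 / (1 + [H⁺]/K2 + [H⁺]²/(K1K2)) = 1 / (1 + 10^+0.79 + 10^-1.61)
   = 1 / (1 + 6.1660 + 0.024547) = 1/7.1905 = 0.1391

α₂ = 0.139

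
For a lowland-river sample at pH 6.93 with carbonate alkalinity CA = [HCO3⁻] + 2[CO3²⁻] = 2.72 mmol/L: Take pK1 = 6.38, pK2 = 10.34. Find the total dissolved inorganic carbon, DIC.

CA = [HCO3⁻] + 2[CO3²⁻] = (α₁ + 2α₂)·DIC
At pH 6.93: [H⁺]/K1 = 10^-0.55 = 0.28184, K2/[H⁺] = 10^-3.41 = 0.00038905
α₁ = 1/(1 + 0.28184 + 0.00038905) = 1/1.2822 = 0.7799; α₂ = α₁·K2/[H⁺] = 0.0003034
α₁ + 2α₂ = 0.7805
DIC = CA / (α₁ + 2α₂) = 2.72 / 0.7805 = 3.48 mmol/L

DIC = 3.48 mmol/L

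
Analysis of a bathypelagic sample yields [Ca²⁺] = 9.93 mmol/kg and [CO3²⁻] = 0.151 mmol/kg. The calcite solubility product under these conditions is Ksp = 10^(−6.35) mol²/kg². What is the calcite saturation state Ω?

Ω = 3.36

Ksp = 10^(−6.35) = 4.467×10^-7
Ω = [Ca²⁺][CO3²⁻]/Ksp = (9.93×10^-3)(0.151×10^-3) / 4.467×10^-7 = 3.36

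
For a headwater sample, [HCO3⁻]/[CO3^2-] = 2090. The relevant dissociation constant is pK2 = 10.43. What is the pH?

From K2 = [H⁺][CO3^2-]/[HCO3⁻]:  pH = pK2 − log₁₀([HCO3⁻]/[CO3^2-])
log₁₀(2090) = +3.320
pH = 10.43 − (+3.320) = 7.11

pH = 7.11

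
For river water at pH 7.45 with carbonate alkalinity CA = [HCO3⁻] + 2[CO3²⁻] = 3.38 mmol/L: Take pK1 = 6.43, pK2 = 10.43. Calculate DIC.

DIC = 3.70 mmol/L

CA = [HCO3⁻] + 2[CO3²⁻] = (α₁ + 2α₂)·DIC
At pH 7.45: [H⁺]/K1 = 10^-1.02 = 0.095499, K2/[H⁺] = 10^-2.98 = 0.0010471
α₁ = 1/(1 + 0.095499 + 0.0010471) = 1/1.0965 = 0.9120; α₂ = α₁·K2/[H⁺] = 0.0009549
α₁ + 2α₂ = 0.9139
DIC = CA / (α₁ + 2α₂) = 3.38 / 0.9139 = 3.70 mmol/L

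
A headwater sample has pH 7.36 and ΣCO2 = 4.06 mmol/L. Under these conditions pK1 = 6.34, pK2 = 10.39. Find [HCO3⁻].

α₁ = 1 / (1 + [H⁺]/K1 + K2/[H⁺]) = 1 / (1 + 10^-1.02 + 10^-3.03)
   = 1 / (1 + 0.095499 + 0.00093325) = 1/1.0964 = 0.9120
[HCO3⁻] = α₁ × DIC = 0.9120 × 4.06 = 3.70 mmol/L

[HCO3⁻] = 3.70 mmol/L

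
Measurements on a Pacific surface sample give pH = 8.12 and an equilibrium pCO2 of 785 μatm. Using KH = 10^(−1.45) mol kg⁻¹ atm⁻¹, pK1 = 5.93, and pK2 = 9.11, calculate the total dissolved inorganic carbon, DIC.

DIC = 4.78 mmol/kg

[CO2*] = KH · pCO2 = 10^(−1.45) × 785×10^-6 = 2.785×10^-5 mol/kg
α₀ = 1/(1 + K1/[H⁺] + K1K2/[H⁺]²) = 1/(1 + 10^+2.19 + 10^+1.20) = 0.005823
DIC = [CO2*]/α₀ = 2.785×10^-5 / 0.005823 = 4.78 mmol/kg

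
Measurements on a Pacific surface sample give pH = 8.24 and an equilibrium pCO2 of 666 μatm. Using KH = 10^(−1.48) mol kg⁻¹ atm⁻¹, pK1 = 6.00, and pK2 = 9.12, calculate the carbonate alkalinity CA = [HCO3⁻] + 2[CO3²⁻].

CA = 4.84 mmol/kg

[CO2*] = KH · pCO2 = 10^(−1.48) × 666×10^-6 = 2.205×10^-5 mol/kg
α₀ = 1/(1 + K1/[H⁺] + K1K2/[H⁺]²) = 1/(1 + 10^+2.24 + 10^+1.36) = 0.005058
DIC = [CO2*]/α₀ = 2.205×10^-5 / 0.005058 = 4.360 mmol/kg
CA = (α₁ + 2α₂)·DIC = (0.8791 + 2×0.1159) × 4.360 = 4.84 mmol/kg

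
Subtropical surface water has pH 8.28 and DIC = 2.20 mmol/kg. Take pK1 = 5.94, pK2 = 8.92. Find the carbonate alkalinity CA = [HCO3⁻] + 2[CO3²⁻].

CA = 2.60 mmol/kg

CA = [HCO3⁻] + 2[CO3²⁻] = (α₁ + 2α₂)·DIC
At pH 8.28: [H⁺]/K1 = 10^-2.34 = 0.0045709, K2/[H⁺] = 10^-0.64 = 0.22909
α₁ = 1/(1 + 0.0045709 + 0.22909) = 1/1.2337 = 0.8106; α₂ = α₁·K2/[H⁺] = 0.1857
α₁ + 2α₂ = 1.1820
CA = 1.1820 × 2.20 = 2.60 mmol/kg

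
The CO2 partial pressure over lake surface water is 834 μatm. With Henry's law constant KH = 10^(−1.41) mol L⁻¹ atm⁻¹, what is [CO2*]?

KH = 10^(−1.41) = 3.890×10^-2 mol L⁻¹ atm⁻¹
[CO2*] = KH · pCO2 = 3.890×10^-2 × 834×10^-6 atm = 3.24×10^-5 mol/L

[CO2*] = 32.4 μmol/L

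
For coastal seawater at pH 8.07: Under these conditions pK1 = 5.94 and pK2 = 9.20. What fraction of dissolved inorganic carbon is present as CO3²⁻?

α₂ = 0.0685

α₂ = 1 / (1 + [H⁺]/K2 + [H⁺]²/(K1K2)) = 1 / (1 + 10^+1.13 + 10^-1.00)
   = 1 / (1 + 13.490 + 0.10000) = 1/14.590 = 0.06854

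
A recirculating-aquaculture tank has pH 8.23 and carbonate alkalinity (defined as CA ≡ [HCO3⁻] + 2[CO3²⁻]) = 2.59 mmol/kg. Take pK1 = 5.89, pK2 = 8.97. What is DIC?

DIC = 2.25 mmol/kg

CA = [HCO3⁻] + 2[CO3²⁻] = (α₁ + 2α₂)·DIC
At pH 8.23: [H⁺]/K1 = 10^-2.34 = 0.0045709, K2/[H⁺] = 10^-0.74 = 0.18197
α₁ = 1/(1 + 0.0045709 + 0.18197) = 1/1.1865 = 0.8428; α₂ = α₁·K2/[H⁺] = 0.1534
α₁ + 2α₂ = 1.1495
DIC = CA / (α₁ + 2α₂) = 2.59 / 1.1495 = 2.25 mmol/kg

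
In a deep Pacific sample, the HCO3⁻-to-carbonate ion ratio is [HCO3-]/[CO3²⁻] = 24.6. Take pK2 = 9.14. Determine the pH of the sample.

From K2 = [H⁺][CO3²⁻]/[HCO3-]:  pH = pK2 − log₁₀([HCO3-]/[CO3²⁻])
log₁₀(24.6) = +1.391
pH = 9.14 − (+1.391) = 7.75

pH = 7.75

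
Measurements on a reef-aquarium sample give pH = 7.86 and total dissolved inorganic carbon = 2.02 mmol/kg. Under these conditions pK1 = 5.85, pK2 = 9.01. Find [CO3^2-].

α₂ = 1 / (1 + [H⁺]/K2 + [H⁺]²/(K1K2)) = 1 / (1 + 10^+1.15 + 10^-0.86)
   = 1 / (1 + 14.125 + 0.13804) = 1/15.263 = 0.06552
[CO3²⁻] = α₂ × DIC = 0.06552 × 2.02 = 0.132 mmol/kg

[CO3²⁻] = 0.132 mmol/kg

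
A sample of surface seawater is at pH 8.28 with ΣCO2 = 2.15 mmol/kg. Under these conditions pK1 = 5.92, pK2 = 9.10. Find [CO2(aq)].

α₀ = 1 / (1 + K1/[H⁺] + K1K2/[H⁺]²) = 1 / (1 + 10^+2.36 + 10^+1.54)
   = 1 / (1 + 229.09 + 34.674) = 1/264.76 = 0.003777
[CO2*] = α₀ × DIC = 0.003777 × 2.15 = 0.00812 mmol/kg = 8.12 μmol/kg

[CO2*] = 8.12 μmol/kg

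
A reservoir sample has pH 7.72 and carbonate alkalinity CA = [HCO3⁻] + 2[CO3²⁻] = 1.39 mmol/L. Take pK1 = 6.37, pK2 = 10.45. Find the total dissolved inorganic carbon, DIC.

CA = [HCO3⁻] + 2[CO3²⁻] = (α₁ + 2α₂)·DIC
At pH 7.72: [H⁺]/K1 = 10^-1.35 = 0.044668, K2/[H⁺] = 10^-2.73 = 0.0018621
α₁ = 1/(1 + 0.044668 + 0.0018621) = 1/1.0465 = 0.9555; α₂ = α₁·K2/[H⁺] = 0.001779
α₁ + 2α₂ = 0.9591
DIC = CA / (α₁ + 2α₂) = 1.39 / 0.9591 = 1.45 mmol/L

DIC = 1.45 mmol/L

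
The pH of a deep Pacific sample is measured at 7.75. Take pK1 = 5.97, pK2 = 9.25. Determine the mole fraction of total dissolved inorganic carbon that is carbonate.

α₂ = 1 / (1 + [H⁺]/K2 + [H⁺]²/(K1K2)) = 1 / (1 + 10^+1.50 + 10^-0.28)
   = 1 / (1 + 31.623 + 0.52481) = 1/33.148 = 0.03017

α₂ = 0.0302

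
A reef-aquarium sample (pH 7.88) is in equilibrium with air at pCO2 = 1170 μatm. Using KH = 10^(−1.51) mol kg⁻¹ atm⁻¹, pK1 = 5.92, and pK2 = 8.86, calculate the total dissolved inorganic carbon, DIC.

DIC = 3.68 mmol/kg

[CO2*] = KH · pCO2 = 10^(−1.51) × 1170×10^-6 = 3.616×10^-5 mol/kg
α₀ = 1/(1 + K1/[H⁺] + K1K2/[H⁺]²) = 1/(1 + 10^+1.96 + 10^+0.98) = 0.009828
DIC = [CO2*]/α₀ = 3.616×10^-5 / 0.009828 = 3.68 mmol/kg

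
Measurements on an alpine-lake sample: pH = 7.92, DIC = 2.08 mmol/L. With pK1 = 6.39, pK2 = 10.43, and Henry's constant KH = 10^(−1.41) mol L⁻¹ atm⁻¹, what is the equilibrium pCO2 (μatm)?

α₀ = 1 / (1 + K1/[H⁺] + K1K2/[H⁺]²) = 1 / (1 + 10^+1.53 + 10^-0.98)
   = 1 / (1 + 33.884 + 0.10471) = 1/34.989 = 0.02858
[CO2*] = α₀ × DIC = 0.02858 × 2.08 = 0.05945 mmol/L
pCO2 = [CO2*]/KH = 5.945×10^-5 / 3.890×10^-2 = 1530 μatm

pCO2 = 1530 μatm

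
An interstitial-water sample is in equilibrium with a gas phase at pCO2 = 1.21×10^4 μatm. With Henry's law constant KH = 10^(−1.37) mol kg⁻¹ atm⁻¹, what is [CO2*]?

[CO2*] = 516 μmol/kg

KH = 10^(−1.37) = 4.266×10^-2 mol kg⁻¹ atm⁻¹
[CO2*] = KH · pCO2 = 4.266×10^-2 × 1.21×10^4×10^-6 atm = 5.16×10^-4 mol/kg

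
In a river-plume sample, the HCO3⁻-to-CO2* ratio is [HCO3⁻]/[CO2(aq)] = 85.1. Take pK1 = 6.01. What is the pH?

From K1 = [H⁺][HCO3⁻]/[CO2(aq)]:  pH = pK1 + log₁₀([HCO3⁻]/[CO2(aq)])
log₁₀(85.1) = +1.930
pH = 6.01 + (+1.930) = 7.94

pH = 7.94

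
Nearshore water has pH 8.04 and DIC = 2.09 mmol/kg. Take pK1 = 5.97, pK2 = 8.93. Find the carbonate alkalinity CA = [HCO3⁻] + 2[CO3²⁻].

CA = [HCO3⁻] + 2[CO3²⁻] = (α₁ + 2α₂)·DIC
At pH 8.04: [H⁺]/K1 = 10^-2.07 = 0.0085114, K2/[H⁺] = 10^-0.89 = 0.12882
α₁ = 1/(1 + 0.0085114 + 0.12882) = 1/1.1373 = 0.8792; α₂ = α₁·K2/[H⁺] = 0.1133
α₁ + 2α₂ = 1.1058
CA = 1.1058 × 2.09 = 2.31 mmol/kg

CA = 2.31 mmol/kg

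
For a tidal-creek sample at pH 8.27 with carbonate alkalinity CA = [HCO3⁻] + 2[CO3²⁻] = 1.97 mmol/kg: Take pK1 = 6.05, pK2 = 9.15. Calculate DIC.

DIC = 1.77 mmol/kg

CA = [HCO3⁻] + 2[CO3²⁻] = (α₁ + 2α₂)·DIC
At pH 8.27: [H⁺]/K1 = 10^-2.22 = 0.0060256, K2/[H⁺] = 10^-0.88 = 0.13183
α₁ = 1/(1 + 0.0060256 + 0.13183) = 1/1.1379 = 0.8788; α₂ = α₁·K2/[H⁺] = 0.1159
α₁ + 2α₂ = 1.1106
DIC = CA / (α₁ + 2α₂) = 1.97 / 1.1106 = 1.77 mmol/kg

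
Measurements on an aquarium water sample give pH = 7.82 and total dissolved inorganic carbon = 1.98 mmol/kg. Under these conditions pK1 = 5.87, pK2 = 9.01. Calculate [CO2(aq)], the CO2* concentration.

α₀ = 1 / (1 + K1/[H⁺] + K1K2/[H⁺]²) = 1 / (1 + 10^+1.95 + 10^+0.76)
   = 1 / (1 + 89.125 + 5.7544) = 1/95.879 = 0.01043
[CO2*] = α₀ × DIC = 0.01043 × 1.98 = 0.0207 mmol/kg

[CO2*] = 0.0207 mmol/kg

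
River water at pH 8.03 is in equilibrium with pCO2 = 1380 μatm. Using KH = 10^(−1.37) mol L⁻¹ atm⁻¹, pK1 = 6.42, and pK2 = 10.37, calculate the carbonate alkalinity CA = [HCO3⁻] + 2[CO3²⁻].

[CO2*] = KH · pCO2 = 10^(−1.37) × 1380×10^-6 = 5.887×10^-5 mol/L
α₀ = 1/(1 + K1/[H⁺] + K1K2/[H⁺]²) = 1/(1 + 10^+1.61 + 10^-0.73) = 0.02385
DIC = [CO2*]/α₀ = 5.887×10^-5 / 0.02385 = 2.468 mmol/L
CA = (α₁ + 2α₂)·DIC = (0.9717 + 2×0.004442) × 2.468 = 2.42 mmol/L

CA = 2.42 mmol/L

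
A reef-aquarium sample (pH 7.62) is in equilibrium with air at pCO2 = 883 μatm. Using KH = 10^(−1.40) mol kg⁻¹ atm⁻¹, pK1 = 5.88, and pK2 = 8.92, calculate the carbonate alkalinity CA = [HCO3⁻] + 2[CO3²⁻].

[CO2*] = KH · pCO2 = 10^(−1.40) × 883×10^-6 = 3.515×10^-5 mol/kg
α₀ = 1/(1 + K1/[H⁺] + K1K2/[H⁺]²) = 1/(1 + 10^+1.74 + 10^+0.44) = 0.01703
DIC = [CO2*]/α₀ = 3.515×10^-5 / 0.01703 = 2.064 mmol/kg
CA = (α₁ + 2α₂)·DIC = (0.9361 + 2×0.04691) × 2.064 = 2.13 mmol/kg

CA = 2.13 mmol/kg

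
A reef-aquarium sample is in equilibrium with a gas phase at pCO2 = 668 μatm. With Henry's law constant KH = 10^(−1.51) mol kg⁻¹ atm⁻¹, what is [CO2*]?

KH = 10^(−1.51) = 3.090×10^-2 mol kg⁻¹ atm⁻¹
[CO2*] = KH · pCO2 = 3.090×10^-2 × 668×10^-6 atm = 2.06×10^-5 mol/kg

[CO2*] = 20.6 μmol/kg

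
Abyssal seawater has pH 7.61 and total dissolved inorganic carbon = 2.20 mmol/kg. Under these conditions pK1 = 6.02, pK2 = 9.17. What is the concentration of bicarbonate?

α₁ = 1 / (1 + [H⁺]/K1 + K2/[H⁺]) = 1 / (1 + 10^-1.59 + 10^-1.56)
   = 1 / (1 + 0.025704 + 0.027542) = 1/1.0532 = 0.9494
[HCO3⁻] = α₁ × DIC = 0.9494 × 2.20 = 2.09 mmol/kg

[HCO3⁻] = 2.09 mmol/kg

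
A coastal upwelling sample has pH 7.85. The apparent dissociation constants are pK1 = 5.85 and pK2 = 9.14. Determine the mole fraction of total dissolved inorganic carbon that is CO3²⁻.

α₂ = 1 / (1 + [H⁺]/K2 + [H⁺]²/(K1K2)) = 1 / (1 + 10^+1.29 + 10^-0.71)
   = 1 / (1 + 19.498 + 0.19498) = 1/20.693 = 0.04832

α₂ = 0.0483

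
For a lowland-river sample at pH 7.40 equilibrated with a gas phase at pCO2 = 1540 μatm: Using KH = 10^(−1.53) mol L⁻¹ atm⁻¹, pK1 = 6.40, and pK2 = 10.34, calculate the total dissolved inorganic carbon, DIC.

[CO2*] = KH · pCO2 = 10^(−1.53) × 1540×10^-6 = 4.545×10^-5 mol/L
α₀ = 1/(1 + K1/[H⁺] + K1K2/[H⁺]²) = 1/(1 + 10^+1.00 + 10^-1.94) = 0.09081
DIC = [CO2*]/α₀ = 4.545×10^-5 / 0.09081 = 0.500 mmol/L

DIC = 0.500 mmol/L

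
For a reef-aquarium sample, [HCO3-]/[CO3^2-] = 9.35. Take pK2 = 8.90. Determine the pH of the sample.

From K2 = [H⁺][CO3^2-]/[HCO3-]:  pH = pK2 − log₁₀([HCO3-]/[CO3^2-])
log₁₀(9.35) = +0.971
pH = 8.90 − (+0.971) = 7.93

pH = 7.93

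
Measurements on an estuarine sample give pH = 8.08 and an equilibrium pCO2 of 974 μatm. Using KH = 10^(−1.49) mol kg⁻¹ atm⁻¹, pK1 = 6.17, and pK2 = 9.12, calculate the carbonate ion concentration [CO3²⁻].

[CO3²⁻] = 0.234 mmol/kg

[CO2*] = KH · pCO2 = 10^(−1.49) × 974×10^-6 = 3.152×10^-5 mol/kg
α₀ = 1/(1 + K1/[H⁺] + K1K2/[H⁺]²) = 1/(1 + 10^+1.91 + 10^+0.87) = 0.01115
DIC = [CO2*]/α₀ = 3.152×10^-5 / 0.01115 = 2.827 mmol/kg
[CO3²⁻] = α₂·DIC; α₂ = 0.08265, so [CO3²⁻] = 0.08265 × 2.827 = 0.234 mmol/kg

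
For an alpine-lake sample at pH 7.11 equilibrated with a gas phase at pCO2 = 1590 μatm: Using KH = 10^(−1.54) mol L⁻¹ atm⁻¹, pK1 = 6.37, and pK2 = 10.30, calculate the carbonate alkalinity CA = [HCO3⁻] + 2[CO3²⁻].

[CO2*] = KH · pCO2 = 10^(−1.54) × 1590×10^-6 = 4.586×10^-5 mol/L
α₀ = 1/(1 + K1/[H⁺] + K1K2/[H⁺]²) = 1/(1 + 10^+0.74 + 10^-2.45) = 0.1539
DIC = [CO2*]/α₀ = 4.586×10^-5 / 0.1539 = 0.2980 mmol/L
CA = (α₁ + 2α₂)·DIC = (0.8456 + 2×0.0005460) × 0.2980 = 0.252 mmol/L

CA = 0.252 mmol/L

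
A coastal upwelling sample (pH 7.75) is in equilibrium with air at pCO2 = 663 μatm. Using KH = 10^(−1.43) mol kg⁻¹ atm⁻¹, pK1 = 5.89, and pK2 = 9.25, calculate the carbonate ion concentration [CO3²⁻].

[CO3²⁻] = 0.0564 mmol/kg

[CO2*] = KH · pCO2 = 10^(−1.43) × 663×10^-6 = 2.463×10^-5 mol/kg
α₀ = 1/(1 + K1/[H⁺] + K1K2/[H⁺]²) = 1/(1 + 10^+1.86 + 10^+0.36) = 0.01320
DIC = [CO2*]/α₀ = 2.463×10^-5 / 0.01320 = 1.866 mmol/kg
[CO3²⁻] = α₂·DIC; α₂ = 0.03025, so [CO3²⁻] = 0.03025 × 1.866 = 0.0564 mmol/kg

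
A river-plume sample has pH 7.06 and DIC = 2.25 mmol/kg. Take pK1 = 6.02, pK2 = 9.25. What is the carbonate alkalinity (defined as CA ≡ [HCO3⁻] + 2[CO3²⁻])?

CA = 2.08 mmol/kg

CA = [HCO3⁻] + 2[CO3²⁻] = (α₁ + 2α₂)·DIC
At pH 7.06: [H⁺]/K1 = 10^-1.04 = 0.091201, K2/[H⁺] = 10^-2.19 = 0.0064565
α₁ = 1/(1 + 0.091201 + 0.0064565) = 1/1.0977 = 0.9110; α₂ = α₁·K2/[H⁺] = 0.005882
α₁ + 2α₂ = 0.9228
CA = 0.9228 × 2.25 = 2.08 mmol/kg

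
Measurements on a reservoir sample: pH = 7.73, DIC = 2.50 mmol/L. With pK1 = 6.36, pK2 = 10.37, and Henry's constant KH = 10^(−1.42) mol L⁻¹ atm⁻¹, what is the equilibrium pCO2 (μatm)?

α₀ = 1 / (1 + K1/[H⁺] + K1K2/[H⁺]²) = 1 / (1 + 10^+1.37 + 10^-1.27)
   = 1 / (1 + 23.442 + 0.053703) = 1/24.496 = 0.04082
[CO2*] = α₀ × DIC = 0.04082 × 2.50 = 0.1021 mmol/L
pCO2 = [CO2*]/KH = 1.021×10^-4 / 3.802×10^-2 = 2680 μatm

pCO2 = 2680 μatm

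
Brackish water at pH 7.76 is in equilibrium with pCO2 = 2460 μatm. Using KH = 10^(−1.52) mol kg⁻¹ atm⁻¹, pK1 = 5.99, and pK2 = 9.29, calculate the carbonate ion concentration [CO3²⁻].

[CO3²⁻] = 0.129 mmol/kg

[CO2*] = KH · pCO2 = 10^(−1.52) × 2460×10^-6 = 7.429×10^-5 mol/kg
α₀ = 1/(1 + K1/[H⁺] + K1K2/[H⁺]²) = 1/(1 + 10^+1.77 + 10^+0.24) = 0.01623
DIC = [CO2*]/α₀ = 7.429×10^-5 / 0.01623 = 4.578 mmol/kg
[CO3²⁻] = α₂·DIC; α₂ = 0.02820, so [CO3²⁻] = 0.02820 × 4.578 = 0.129 mmol/kg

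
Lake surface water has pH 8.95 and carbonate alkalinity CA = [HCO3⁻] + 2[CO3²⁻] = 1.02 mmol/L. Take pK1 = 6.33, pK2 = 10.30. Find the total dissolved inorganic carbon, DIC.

DIC = 0.980 mmol/L

CA = [HCO3⁻] + 2[CO3²⁻] = (α₁ + 2α₂)·DIC
At pH 8.95: [H⁺]/K1 = 10^-2.62 = 0.0023988, K2/[H⁺] = 10^-1.35 = 0.044668
α₁ = 1/(1 + 0.0023988 + 0.044668) = 1/1.0471 = 0.9550; α₂ = α₁·K2/[H⁺] = 0.04266
α₁ + 2α₂ = 1.0404
DIC = CA / (α₁ + 2α₂) = 1.02 / 1.0404 = 0.980 mmol/L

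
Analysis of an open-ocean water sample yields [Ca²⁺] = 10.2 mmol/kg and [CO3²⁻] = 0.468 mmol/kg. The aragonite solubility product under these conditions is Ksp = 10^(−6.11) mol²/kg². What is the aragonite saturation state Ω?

Ω = 6.15

Ksp = 10^(−6.11) = 7.762×10^-7
Ω = [Ca²⁺][CO3²⁻]/Ksp = (10.2×10^-3)(0.468×10^-3) / 7.762×10^-7 = 6.15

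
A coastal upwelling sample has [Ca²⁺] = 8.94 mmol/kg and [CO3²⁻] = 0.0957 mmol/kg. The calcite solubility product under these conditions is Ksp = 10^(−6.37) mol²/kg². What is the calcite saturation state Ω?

Ω = 2.01

Ksp = 10^(−6.37) = 4.266×10^-7
Ω = [Ca²⁺][CO3²⁻]/Ksp = (8.94×10^-3)(0.0957×10^-3) / 4.266×10^-7 = 2.01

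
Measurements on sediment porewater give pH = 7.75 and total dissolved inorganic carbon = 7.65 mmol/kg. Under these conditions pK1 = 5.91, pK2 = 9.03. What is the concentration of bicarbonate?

α₁ = 1 / (1 + [H⁺]/K1 + K2/[H⁺]) = 1 / (1 + 10^-1.84 + 10^-1.28)
   = 1 / (1 + 0.014454 + 0.052481) = 1/1.0669 = 0.9373
[HCO3⁻] = α₁ × DIC = 0.9373 × 7.65 = 7.17 mmol/kg

[HCO3⁻] = 7.17 mmol/kg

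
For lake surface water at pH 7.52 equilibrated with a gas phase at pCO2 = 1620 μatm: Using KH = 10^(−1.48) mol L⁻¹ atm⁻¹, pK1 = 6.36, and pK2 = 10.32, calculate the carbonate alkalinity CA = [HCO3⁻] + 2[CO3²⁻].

[CO2*] = KH · pCO2 = 10^(−1.48) × 1620×10^-6 = 5.364×10^-5 mol/L
α₀ = 1/(1 + K1/[H⁺] + K1K2/[H⁺]²) = 1/(1 + 10^+1.16 + 10^-1.64) = 0.06461
DIC = [CO2*]/α₀ = 5.364×10^-5 / 0.06461 = 0.8303 mmol/L
CA = (α₁ + 2α₂)·DIC = (0.9339 + 2×0.001480) × 0.8303 = 0.778 mmol/L

CA = 0.778 mmol/L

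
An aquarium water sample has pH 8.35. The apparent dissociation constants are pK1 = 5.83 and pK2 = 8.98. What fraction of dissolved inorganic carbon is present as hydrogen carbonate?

α₁ = 0.808

α₁ = 1 / (1 + [H⁺]/K1 + K2/[H⁺]) = 1 / (1 + 10^-2.52 + 10^-0.63)
   = 1 / (1 + 0.0030200 + 0.23442) = 1/1.2374 = 0.8081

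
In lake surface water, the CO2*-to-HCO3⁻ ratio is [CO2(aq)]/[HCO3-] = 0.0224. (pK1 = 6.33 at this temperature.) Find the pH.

pH = 7.98

From K1 = [H⁺][HCO3-]/[CO2(aq)]:  pH = pK1 − log₁₀([CO2(aq)]/[HCO3-])
log₁₀(0.0224) = -1.650
pH = 6.33 − (-1.650) = 7.98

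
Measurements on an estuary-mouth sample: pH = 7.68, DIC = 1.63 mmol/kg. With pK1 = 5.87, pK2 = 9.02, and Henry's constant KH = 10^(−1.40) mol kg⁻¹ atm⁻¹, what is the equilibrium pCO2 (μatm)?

pCO2 = 598 μatm

α₀ = 1 / (1 + K1/[H⁺] + K1K2/[H⁺]²) = 1 / (1 + 10^+1.81 + 10^+0.47)
   = 1 / (1 + 64.565 + 2.9512) = 1/68.517 = 0.01459
[CO2*] = α₀ × DIC = 0.01459 × 1.63 = 0.02379 mmol/kg
pCO2 = [CO2*]/KH = 2.379×10^-5 / 3.981×10^-2 = 598 μatm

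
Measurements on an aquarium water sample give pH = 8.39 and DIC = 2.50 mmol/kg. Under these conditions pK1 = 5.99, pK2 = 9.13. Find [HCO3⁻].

α₁ = 1 / (1 + [H⁺]/K1 + K2/[H⁺]) = 1 / (1 + 10^-2.40 + 10^-0.74)
   = 1 / (1 + 0.0039811 + 0.18197) = 1/1.1860 = 0.8432
[HCO3⁻] = α₁ × DIC = 0.8432 × 2.50 = 2.11 mmol/kg

[HCO3⁻] = 2.11 mmol/kg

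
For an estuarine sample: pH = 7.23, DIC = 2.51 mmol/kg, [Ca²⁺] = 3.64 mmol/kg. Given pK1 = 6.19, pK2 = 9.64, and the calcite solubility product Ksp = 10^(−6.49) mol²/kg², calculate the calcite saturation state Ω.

α₂ = 1 / (1 + [H⁺]/K2 + [H⁺]²/(K1K2)) = 1 / (1 + 10^+2.41 + 10^+1.37)
   = 1 / (1 + 257.04 + 23.442) = 1/281.48 = 0.003553
[CO3²⁻] = α₂ × DIC = 0.003553 × 2.51 = 0.008917 mmol/kg = 8.917 μmol/kg
Ksp = 10^(−6.49) = 3.236×10^-7
Ω = [Ca²⁺][CO3²⁻]/Ksp = (3.64×10^-3)(8.917×10^-6) / 3.236×10^-7 = 0.100

Ω = 0.100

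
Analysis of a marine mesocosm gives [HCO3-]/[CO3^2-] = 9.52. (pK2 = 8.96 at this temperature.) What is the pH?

pH = 7.98

From K2 = [H⁺][CO3^2-]/[HCO3-]:  pH = pK2 − log₁₀([HCO3-]/[CO3^2-])
log₁₀(9.52) = +0.979
pH = 8.96 − (+0.979) = 7.98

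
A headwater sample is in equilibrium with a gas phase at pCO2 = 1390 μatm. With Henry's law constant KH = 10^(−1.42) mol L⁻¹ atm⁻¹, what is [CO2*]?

[CO2*] = 52.8 μmol/L

KH = 10^(−1.42) = 3.802×10^-2 mol L⁻¹ atm⁻¹
[CO2*] = KH · pCO2 = 3.802×10^-2 × 1390×10^-6 atm = 5.28×10^-5 mol/L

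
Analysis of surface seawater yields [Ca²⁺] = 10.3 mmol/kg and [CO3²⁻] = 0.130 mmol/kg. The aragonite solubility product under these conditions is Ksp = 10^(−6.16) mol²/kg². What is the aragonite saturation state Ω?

Ksp = 10^(−6.16) = 6.918×10^-7
Ω = [Ca²⁺][CO3²⁻]/Ksp = (10.3×10^-3)(0.130×10^-3) / 6.918×10^-7 = 1.94

Ω = 1.94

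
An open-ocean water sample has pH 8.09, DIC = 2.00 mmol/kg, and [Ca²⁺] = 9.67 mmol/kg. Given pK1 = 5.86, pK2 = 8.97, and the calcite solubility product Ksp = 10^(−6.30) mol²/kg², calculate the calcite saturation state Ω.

Ω = 4.47

α₂ = 1 / (1 + [H⁺]/K2 + [H⁺]²/(K1K2)) = 1 / (1 + 10^+0.88 + 10^-1.35)
   = 1 / (1 + 7.5858 + 0.044668) = 1/8.6304 = 0.1159
[CO3²⁻] = α₂ × DIC = 0.1159 × 2.00 = 0.2317 mmol/kg
Ksp = 10^(−6.30) = 5.012×10^-7
Ω = [Ca²⁺][CO3²⁻]/Ksp = (9.67×10^-3)(2.317×10^-4) / 5.012×10^-7 = 4.47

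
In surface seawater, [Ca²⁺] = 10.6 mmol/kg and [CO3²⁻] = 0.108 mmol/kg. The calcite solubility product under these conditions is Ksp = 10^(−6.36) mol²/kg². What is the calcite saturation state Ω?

Ω = 2.62

Ksp = 10^(−6.36) = 4.365×10^-7
Ω = [Ca²⁺][CO3²⁻]/Ksp = (10.6×10^-3)(0.108×10^-3) / 4.365×10^-7 = 2.62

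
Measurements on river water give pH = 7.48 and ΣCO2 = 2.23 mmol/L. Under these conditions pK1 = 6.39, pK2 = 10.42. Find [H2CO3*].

α₀ = 1 / (1 + K1/[H⁺] + K1K2/[H⁺]²) = 1 / (1 + 10^+1.09 + 10^-1.85)
   = 1 / (1 + 12.303 + 0.014125) = 1/13.317 = 0.07509
[CO2*] = α₀ × DIC = 0.07509 × 2.23 = 0.167 mmol/L

[CO2*] = 0.167 mmol/L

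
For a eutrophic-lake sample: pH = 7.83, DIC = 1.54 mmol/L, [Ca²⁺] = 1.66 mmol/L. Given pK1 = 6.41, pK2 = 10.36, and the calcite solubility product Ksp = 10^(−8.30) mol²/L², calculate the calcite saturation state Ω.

α₂ = 1 / (1 + [H⁺]/K2 + [H⁺]²/(K1K2)) = 1 / (1 + 10^+2.53 + 10^+1.11)
   = 1 / (1 + 338.84 + 12.882) = 1/352.73 = 0.002835
[CO3²⁻] = α₂ × DIC = 0.002835 × 1.54 = 0.004366 mmol/L = 4.366 μmol/L
Ksp = 10^(−8.30) = 5.012×10^-9
Ω = [Ca²⁺][CO3²⁻]/Ksp = (1.66×10^-3)(4.366×10^-6) / 5.012×10^-9 = 1.45

Ω = 1.45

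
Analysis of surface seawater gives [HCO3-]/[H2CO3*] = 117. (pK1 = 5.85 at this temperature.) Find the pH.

pH = 7.92

From K1 = [H⁺][HCO3-]/[H2CO3*]:  pH = pK1 + log₁₀([HCO3-]/[H2CO3*])
log₁₀(117) = +2.068
pH = 5.85 + (+2.068) = 7.92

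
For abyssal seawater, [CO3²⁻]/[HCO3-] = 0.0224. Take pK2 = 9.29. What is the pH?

pH = 7.64

From K2 = [H⁺][CO3²⁻]/[HCO3-]:  pH = pK2 + log₁₀([CO3²⁻]/[HCO3-])
log₁₀(0.0224) = -1.650
pH = 9.29 + (-1.650) = 7.64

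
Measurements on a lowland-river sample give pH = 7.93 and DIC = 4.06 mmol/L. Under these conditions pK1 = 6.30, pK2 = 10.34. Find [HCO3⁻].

[HCO3⁻] = 3.95 mmol/L

α₁ = 1 / (1 + [H⁺]/K1 + K2/[H⁺]) = 1 / (1 + 10^-1.63 + 10^-2.41)
   = 1 / (1 + 0.023442 + 0.0038905) = 1/1.0273 = 0.9734
[HCO3⁻] = α₁ × DIC = 0.9734 × 4.06 = 3.95 mmol/L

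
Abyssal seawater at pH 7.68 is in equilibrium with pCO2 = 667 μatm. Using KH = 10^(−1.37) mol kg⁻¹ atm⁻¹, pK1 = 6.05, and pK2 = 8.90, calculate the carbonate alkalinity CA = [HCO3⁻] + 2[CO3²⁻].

CA = 1.36 mmol/kg

[CO2*] = KH · pCO2 = 10^(−1.37) × 667×10^-6 = 2.845×10^-5 mol/kg
α₀ = 1/(1 + K1/[H⁺] + K1K2/[H⁺]²) = 1/(1 + 10^+1.63 + 10^+0.41) = 0.02163
DIC = [CO2*]/α₀ = 2.845×10^-5 / 0.02163 = 1.315 mmol/kg
CA = (α₁ + 2α₂)·DIC = (0.9228 + 2×0.05560) × 1.315 = 1.36 mmol/kg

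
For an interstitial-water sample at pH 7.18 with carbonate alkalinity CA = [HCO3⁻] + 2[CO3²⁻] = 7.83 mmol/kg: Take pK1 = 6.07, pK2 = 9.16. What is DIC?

DIC = 8.35 mmol/kg

CA = [HCO3⁻] + 2[CO3²⁻] = (α₁ + 2α₂)·DIC
At pH 7.18: [H⁺]/K1 = 10^-1.11 = 0.077625, K2/[H⁺] = 10^-1.98 = 0.010471
α₁ = 1/(1 + 0.077625 + 0.010471) = 1/1.0881 = 0.9190; α₂ = α₁·K2/[H⁺] = 0.009623
α₁ + 2α₂ = 0.9383
DIC = CA / (α₁ + 2α₂) = 7.83 / 0.9383 = 8.35 mmol/kg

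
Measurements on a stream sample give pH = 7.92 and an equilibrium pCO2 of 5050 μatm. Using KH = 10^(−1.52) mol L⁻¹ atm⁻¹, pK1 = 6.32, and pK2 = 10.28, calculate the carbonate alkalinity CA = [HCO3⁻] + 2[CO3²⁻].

[CO2*] = KH · pCO2 = 10^(−1.52) × 5050×10^-6 = 1.525×10^-4 mol/L
α₀ = 1/(1 + K1/[H⁺] + K1K2/[H⁺]²) = 1/(1 + 10^+1.60 + 10^-0.76) = 0.02440
DIC = [CO2*]/α₀ = 1.525×10^-4 / 0.02440 = 6.250 mmol/L
CA = (α₁ + 2α₂)·DIC = (0.9714 + 2×0.004240) × 6.250 = 6.12 mmol/L

CA = 6.12 mmol/L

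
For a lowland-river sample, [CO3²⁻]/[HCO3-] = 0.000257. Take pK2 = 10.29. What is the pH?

pH = 6.70

From K2 = [H⁺][CO3²⁻]/[HCO3-]:  pH = pK2 + log₁₀([CO3²⁻]/[HCO3-])
log₁₀(0.000257) = -3.590
pH = 10.29 + (-3.590) = 6.70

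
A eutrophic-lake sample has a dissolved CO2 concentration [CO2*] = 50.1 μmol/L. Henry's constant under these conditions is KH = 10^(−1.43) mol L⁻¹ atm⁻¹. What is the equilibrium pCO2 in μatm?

KH = 10^(−1.43) = 3.715×10^-2 mol L⁻¹ atm⁻¹
pCO2 = [CO2*]/KH = 50.1×10^-6 / 3.715×10^-2 = 1.35×10^-3 atm = 1350 μatm

pCO2 = 1350 μatm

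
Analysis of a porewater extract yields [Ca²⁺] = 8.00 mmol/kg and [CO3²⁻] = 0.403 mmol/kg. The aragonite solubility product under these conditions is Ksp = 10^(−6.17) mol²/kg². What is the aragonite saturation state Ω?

Ω = 4.77

Ksp = 10^(−6.17) = 6.761×10^-7
Ω = [Ca²⁺][CO3²⁻]/Ksp = (8.00×10^-3)(0.403×10^-3) / 6.761×10^-7 = 4.77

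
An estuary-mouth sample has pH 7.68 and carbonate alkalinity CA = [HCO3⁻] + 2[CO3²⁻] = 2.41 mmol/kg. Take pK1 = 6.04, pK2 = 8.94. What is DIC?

DIC = 2.34 mmol/kg

CA = [HCO3⁻] + 2[CO3²⁻] = (α₁ + 2α₂)·DIC
At pH 7.68: [H⁺]/K1 = 10^-1.64 = 0.022909, K2/[H⁺] = 10^-1.26 = 0.054954
α₁ = 1/(1 + 0.022909 + 0.054954) = 1/1.0779 = 0.9278; α₂ = α₁·K2/[H⁺] = 0.05098
α₁ + 2α₂ = 1.0297
DIC = CA / (α₁ + 2α₂) = 2.41 / 1.0297 = 2.34 mmol/kg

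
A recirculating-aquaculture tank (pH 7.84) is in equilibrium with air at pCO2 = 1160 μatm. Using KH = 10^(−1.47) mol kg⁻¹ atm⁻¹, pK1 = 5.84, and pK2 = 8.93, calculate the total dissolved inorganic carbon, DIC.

[CO2*] = KH · pCO2 = 10^(−1.47) × 1160×10^-6 = 3.931×10^-5 mol/kg
α₀ = 1/(1 + K1/[H⁺] + K1K2/[H⁺]²) = 1/(1 + 10^+2.00 + 10^+0.91) = 0.009164
DIC = [CO2*]/α₀ = 3.931×10^-5 / 0.009164 = 4.29 mmol/kg

DIC = 4.29 mmol/kg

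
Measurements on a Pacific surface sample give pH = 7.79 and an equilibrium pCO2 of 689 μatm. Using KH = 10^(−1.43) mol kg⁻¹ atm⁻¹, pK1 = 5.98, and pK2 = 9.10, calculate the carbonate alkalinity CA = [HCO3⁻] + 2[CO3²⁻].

[CO2*] = KH · pCO2 = 10^(−1.43) × 689×10^-6 = 2.560×10^-5 mol/kg
α₀ = 1/(1 + K1/[H⁺] + K1K2/[H⁺]²) = 1/(1 + 10^+1.81 + 10^+0.50) = 0.01455
DIC = [CO2*]/α₀ = 2.560×10^-5 / 0.01455 = 1.759 mmol/kg
CA = (α₁ + 2α₂)·DIC = (0.9394 + 2×0.04601) × 1.759 = 1.81 mmol/kg

CA = 1.81 mmol/kg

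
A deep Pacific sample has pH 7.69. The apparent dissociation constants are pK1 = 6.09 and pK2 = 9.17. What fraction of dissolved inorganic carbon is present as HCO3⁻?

α₁ = 0.945

α₁ = 1 / (1 + [H⁺]/K1 + K2/[H⁺]) = 1 / (1 + 10^-1.60 + 10^-1.48)
   = 1 / (1 + 0.025119 + 0.033113) = 1/1.0582 = 0.9450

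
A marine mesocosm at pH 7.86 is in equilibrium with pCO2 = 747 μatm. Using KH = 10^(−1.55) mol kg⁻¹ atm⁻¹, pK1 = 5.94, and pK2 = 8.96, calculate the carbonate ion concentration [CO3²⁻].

[CO3²⁻] = 0.139 mmol/kg

[CO2*] = KH · pCO2 = 10^(−1.55) × 747×10^-6 = 2.105×10^-5 mol/kg
α₀ = 1/(1 + K1/[H⁺] + K1K2/[H⁺]²) = 1/(1 + 10^+1.92 + 10^+0.82) = 0.01102
DIC = [CO2*]/α₀ = 2.105×10^-5 / 0.01102 = 1.911 mmol/kg
[CO3²⁻] = α₂·DIC; α₂ = 0.07278, so [CO3²⁻] = 0.07278 × 1.911 = 0.139 mmol/kg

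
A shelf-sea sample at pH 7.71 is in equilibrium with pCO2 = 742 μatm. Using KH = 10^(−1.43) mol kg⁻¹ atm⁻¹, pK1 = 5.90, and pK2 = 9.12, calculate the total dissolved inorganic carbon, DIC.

DIC = 1.88 mmol/kg

[CO2*] = KH · pCO2 = 10^(−1.43) × 742×10^-6 = 2.757×10^-5 mol/kg
α₀ = 1/(1 + K1/[H⁺] + K1K2/[H⁺]²) = 1/(1 + 10^+1.81 + 10^+0.40) = 0.01469
DIC = [CO2*]/α₀ = 2.757×10^-5 / 0.01469 = 1.88 mmol/kg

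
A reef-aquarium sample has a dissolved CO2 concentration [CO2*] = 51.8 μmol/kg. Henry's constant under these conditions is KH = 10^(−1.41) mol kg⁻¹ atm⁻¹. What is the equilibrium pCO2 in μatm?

KH = 10^(−1.41) = 3.890×10^-2 mol kg⁻¹ atm⁻¹
pCO2 = [CO2*]/KH = 51.8×10^-6 / 3.890×10^-2 = 1.33×10^-3 atm = 1330 μatm

pCO2 = 1330 μatm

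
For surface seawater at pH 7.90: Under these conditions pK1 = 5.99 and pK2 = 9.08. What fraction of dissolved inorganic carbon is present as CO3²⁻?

α₂ = 1 / (1 + [H⁺]/K2 + [H⁺]²/(K1K2)) = 1 / (1 + 10^+1.18 + 10^-0.73)
   = 1 / (1 + 15.136 + 0.18621) = 1/16.322 = 0.06127

α₂ = 0.0613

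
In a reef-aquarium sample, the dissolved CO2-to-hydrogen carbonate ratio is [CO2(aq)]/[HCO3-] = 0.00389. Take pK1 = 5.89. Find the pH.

From K1 = [H⁺][HCO3-]/[CO2(aq)]:  pH = pK1 − log₁₀([CO2(aq)]/[HCO3-])
log₁₀(0.00389) = -2.410
pH = 5.89 − (-2.410) = 8.30

pH = 8.30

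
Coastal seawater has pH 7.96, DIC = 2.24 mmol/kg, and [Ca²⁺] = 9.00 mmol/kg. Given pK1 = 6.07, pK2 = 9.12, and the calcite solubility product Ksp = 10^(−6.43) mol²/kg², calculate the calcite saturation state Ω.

Ω = 3.47

α₂ = 1 / (1 + [H⁺]/K2 + [H⁺]²/(K1K2)) = 1 / (1 + 10^+1.16 + 10^-0.73)
   = 1 / (1 + 14.454 + 0.18621) = 1/15.641 = 0.06394
[CO3²⁻] = α₂ × DIC = 0.06394 × 2.24 = 0.1432 mmol/kg
Ksp = 10^(−6.43) = 3.715×10^-7
Ω = [Ca²⁺][CO3²⁻]/Ksp = (9.00×10^-3)(1.432×10^-4) / 3.715×10^-7 = 3.47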